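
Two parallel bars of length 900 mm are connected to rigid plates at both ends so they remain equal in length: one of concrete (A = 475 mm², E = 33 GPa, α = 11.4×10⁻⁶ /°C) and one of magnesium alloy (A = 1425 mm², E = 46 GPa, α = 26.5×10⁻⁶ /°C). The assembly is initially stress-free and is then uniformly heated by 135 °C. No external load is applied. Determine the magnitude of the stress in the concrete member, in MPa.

The magnesium alloy has the larger α, so on heating it would change length more than the concrete if both were free. The rigid plates force a common final length, so the magnesium alloy is put into compression and the concrete into tension, with equal and opposite forces P (no external load).
Equating the net (thermal + elastic) strains gives |α₁ − α₂|·ΔT = P·[1/(A₁E₁) + 1/(A₂E₂)].
|α₁ − α₂|·ΔT = 15.1×10⁻⁶ × 135 = 0.002038.
1/(A₁E₁) + 1/(A₂E₂) = 1/(475×33×10³) + 1/(1425×46×10³) = 7.905×10⁻⁸ N⁻¹.
So P = 0.002038 / 7.905×10⁻⁸ = 25.79 kN.
σ_{concrete} = P/A₁ = 25790/475 = 54.29 MPa, tensile.

σ ≈ 54.3 MPa (tensile)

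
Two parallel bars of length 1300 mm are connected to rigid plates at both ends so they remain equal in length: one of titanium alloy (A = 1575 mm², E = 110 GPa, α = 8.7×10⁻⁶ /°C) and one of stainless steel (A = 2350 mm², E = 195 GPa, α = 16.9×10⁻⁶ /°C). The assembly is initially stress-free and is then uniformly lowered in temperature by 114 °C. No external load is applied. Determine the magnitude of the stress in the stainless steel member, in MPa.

Equilibrium of a rigid end plate with no external load gives equal and opposite internal forces ±P in the two members. Since α_{stainless steel} > α_{titanium alloy}, cooling drives the stainless steel into tension and the titanium alloy into compression.
Compatibility of the two members (thermal + elastic change equal): (α₁ − α₂)ΔT = P·[1/(A₁E₁) + 1/(A₂E₂)].
|α₁ − α₂|·ΔT = 8.2×10⁻⁶ × 114 = 0.0009348.
1/(A₁E₁) + 1/(A₂E₂) = 1/(1575×110×10³) + 1/(2350×195×10³) = 7.954×10⁻⁹ N⁻¹.
So P = 0.0009348 / 7.954×10⁻⁹ = 117.5 kN.
σ_{stainless steel} = P/A₂ = 117500/2350 = 50.01 MPa, tensile.

σ ≈ 50 MPa (tensile)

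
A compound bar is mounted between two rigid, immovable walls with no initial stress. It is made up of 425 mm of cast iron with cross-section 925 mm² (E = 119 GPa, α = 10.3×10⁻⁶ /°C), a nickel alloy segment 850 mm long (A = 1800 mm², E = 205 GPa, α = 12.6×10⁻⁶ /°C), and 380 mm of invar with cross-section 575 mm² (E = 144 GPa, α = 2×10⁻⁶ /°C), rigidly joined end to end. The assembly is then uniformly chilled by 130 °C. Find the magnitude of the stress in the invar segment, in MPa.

σ ≈ 333 MPa (tensile)

Free thermal contraction of the whole bar: Σ αᵢΔT Lᵢ = 10.3×10⁻⁶×130×425 + 12.6×10⁻⁶×130×850 + 2×10⁻⁶×130×380 = 2.06 mm.
The walls prevent any net length change, so an axial force P (same in every segment) develops. Compatibility: P · Σ Lᵢ/(AᵢEᵢ) = δ_free.
The series flexibility is Σ Lᵢ/(AᵢEᵢ) = 425/(925×119×10³) + 850/(1800×205×10³) + 380/(575×144×10³) = 1.075×10⁻⁵ mm/N.
P = 2.06 / 1.075×10⁻⁵ = 191600 N = 191.6 kN, tensile.
σ_{invar} = P / A = 191600 / 575 = 333.2 MPa.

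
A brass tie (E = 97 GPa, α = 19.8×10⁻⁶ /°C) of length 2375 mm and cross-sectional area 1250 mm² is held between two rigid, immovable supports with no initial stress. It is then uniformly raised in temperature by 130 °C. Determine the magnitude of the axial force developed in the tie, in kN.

P ≈ 312 kN (compressive)

The ends cannot move, so σ = EαΔT = 97×10³ × 19.8×10⁻⁶ × 130 = 249.7 MPa.
Axial force P = σA = 249.7 × 1250 = 312100 N = 312.1 kN, compressive.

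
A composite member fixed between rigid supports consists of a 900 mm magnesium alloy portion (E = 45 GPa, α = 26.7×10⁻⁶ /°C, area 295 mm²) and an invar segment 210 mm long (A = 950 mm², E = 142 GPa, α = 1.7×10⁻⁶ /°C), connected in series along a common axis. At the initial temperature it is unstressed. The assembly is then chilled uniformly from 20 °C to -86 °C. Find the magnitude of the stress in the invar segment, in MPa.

σ ≈ 39.2 MPa (tensile)

If the supports were absent, the total length change would be Σ αᵢΔT Lᵢ = 26.7×10⁻⁶×106×900 + 1.7×10⁻⁶×106×210 = 2.585 mm.
Since the ends are fixed, an axial force P builds up, equal in every segment, with P · Σ Lᵢ/(AᵢEᵢ) = δ_free.
The series flexibility is Σ Lᵢ/(AᵢEᵢ) = 900/(295×45×10³) + 210/(950×142×10³) = 6.935×10⁻⁵ mm/N.
Hence P = δ_free / Σ(L/AE) = 2.585/6.935×10⁻⁵ = 37.27 kN (tensile).
σ_{invar} = P / A = 37270 / 950 = 39.23 MPa.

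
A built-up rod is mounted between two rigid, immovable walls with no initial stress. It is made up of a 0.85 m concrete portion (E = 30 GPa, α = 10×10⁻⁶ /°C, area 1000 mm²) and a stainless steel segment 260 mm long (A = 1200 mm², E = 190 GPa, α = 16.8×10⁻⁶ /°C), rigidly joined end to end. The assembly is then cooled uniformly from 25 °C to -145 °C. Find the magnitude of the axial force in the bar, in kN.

Free thermal contraction of the whole bar: Σ αᵢΔT Lᵢ = 10×10⁻⁶×170×850 + 16.8×10⁻⁶×170×260 = 2.188 mm.
The rigid supports impose zero overall length change; the single axial force P common to all segments must satisfy P Σ Lᵢ/(AᵢEᵢ) = δ_free.
The series flexibility is Σ Lᵢ/(AᵢEᵢ) = 850/(1000×30×10³) + 260/(1200×190×10³) = 2.947×10⁻⁵ mm/N.
P = 2.188 / 2.947×10⁻⁵ = 74220 N = 74.22 kN, tensile.

P ≈ 74.2 kN (tensile)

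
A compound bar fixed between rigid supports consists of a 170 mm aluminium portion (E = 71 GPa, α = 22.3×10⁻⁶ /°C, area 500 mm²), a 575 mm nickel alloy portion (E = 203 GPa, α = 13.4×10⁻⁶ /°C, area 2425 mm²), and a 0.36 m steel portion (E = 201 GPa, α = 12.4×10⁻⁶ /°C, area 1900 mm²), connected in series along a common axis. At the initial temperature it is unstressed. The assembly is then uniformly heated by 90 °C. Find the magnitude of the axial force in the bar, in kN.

Free thermal expansion of the whole bar: Σ αᵢΔT Lᵢ = 22.3×10⁻⁶×90×170 + 13.4×10⁻⁶×90×575 + 12.4×10⁻⁶×90×360 = 1.436 mm.
The rigid supports impose zero overall length change; the single axial force P common to all segments must satisfy P Σ Lᵢ/(AᵢEᵢ) = δ_free.
Σ Lᵢ/(AᵢEᵢ) = 170/(500×71×10³) + 575/(2425×203×10³) + 360/(1900×201×10³) = 6.899×10⁻⁶ mm/N.
Hence P = δ_free / Σ(L/AE) = 1.436/6.899×10⁻⁶ = 208.2 kN (compressive).

P ≈ 208 kN (compressive)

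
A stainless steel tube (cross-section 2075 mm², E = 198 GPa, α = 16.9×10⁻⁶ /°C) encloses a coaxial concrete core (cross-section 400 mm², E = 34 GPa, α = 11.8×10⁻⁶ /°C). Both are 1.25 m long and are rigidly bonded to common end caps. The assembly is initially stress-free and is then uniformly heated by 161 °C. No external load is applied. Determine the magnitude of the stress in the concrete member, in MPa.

The stainless steel has the larger α, so on heating it would change length more than the concrete if both were free. The rigid plates force a common final length, so the stainless steel is put into compression and the concrete into tension, with equal and opposite forces P (no external load).
Equating the net (thermal + elastic) strains gives |α₁ − α₂|·ΔT = P·[1/(A₁E₁) + 1/(A₂E₂)].
|α₁ − α₂|·ΔT = 5.1×10⁻⁶ × 161 = 0.0008211.
1/(A₁E₁) + 1/(A₂E₂) = 1/(2075×198×10³) + 1/(400×34×10³) = 7.596×10⁻⁸ N⁻¹.
So P = 0.0008211 / 7.596×10⁻⁸ = 10.81 kN.
σ_{concrete} = P/A₂ = 10810/400 = 27.02 MPa, tensile.

σ ≈ 27 MPa (tensile)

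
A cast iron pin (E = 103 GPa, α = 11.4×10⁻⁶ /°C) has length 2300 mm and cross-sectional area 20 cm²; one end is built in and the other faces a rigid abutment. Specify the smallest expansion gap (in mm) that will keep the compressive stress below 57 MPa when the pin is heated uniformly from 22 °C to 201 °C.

g ≈ 3.42 mm

Free expansion if unrestrained: δ_free = αΔT L = 11.4×10⁻⁶ × 179 × 2300 = 4.693 mm.
At the allowable stress the elastic shortening the wall may impose is σL/E = 57 × 2300 / (103×10³) = 1.273 mm.
So the gap has to take up the difference, g_min = δ_free − σL/E = 4.693 − 1.273 = 3.421 mm.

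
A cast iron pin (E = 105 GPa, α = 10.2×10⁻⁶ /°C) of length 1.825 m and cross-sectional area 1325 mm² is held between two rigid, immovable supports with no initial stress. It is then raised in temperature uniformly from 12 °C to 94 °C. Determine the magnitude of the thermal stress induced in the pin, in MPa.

σ ≈ 87.8 MPa (compressive)

Because both ends are immovable the net strain is zero, and the suppressed thermal strain is αΔT = 10.2×10⁻⁶ × 82 = 836.4×10⁻⁶.
Hence σ = E·αΔT = 105×10³ × 836.4×10⁻⁶ = 87.82 MPa, compressive.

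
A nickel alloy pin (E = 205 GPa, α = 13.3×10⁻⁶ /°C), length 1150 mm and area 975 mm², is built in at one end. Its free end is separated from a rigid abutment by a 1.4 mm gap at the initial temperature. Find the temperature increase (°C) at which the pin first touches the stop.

ΔT ≈ 91.5 °C

The gap closes when αΔT L = 1.4 mm, since the pin is still unstressed at that instant.
ΔT = 1.4 / (13.3×10⁻⁶ × 1150) = 91.53 °C.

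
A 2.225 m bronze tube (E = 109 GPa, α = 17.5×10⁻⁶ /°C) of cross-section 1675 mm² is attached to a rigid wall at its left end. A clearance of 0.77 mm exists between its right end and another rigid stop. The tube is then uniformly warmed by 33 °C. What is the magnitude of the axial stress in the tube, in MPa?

If the wall were absent the tube would grow by αΔT L = 17.5×10⁻⁶ × 33 × 2225 = 1.285 mm.
After closing the 0.77 mm clearance, 1.285 − 0.77 = 0.5149 mm of expansion remains to be suppressed by the wall.
That suppressed elongation corresponds to σ = E·Δ/L = 109×10³ × 0.5149/2225 = 25.23 MPa.

σ ≈ 25.2 MPa (compressive)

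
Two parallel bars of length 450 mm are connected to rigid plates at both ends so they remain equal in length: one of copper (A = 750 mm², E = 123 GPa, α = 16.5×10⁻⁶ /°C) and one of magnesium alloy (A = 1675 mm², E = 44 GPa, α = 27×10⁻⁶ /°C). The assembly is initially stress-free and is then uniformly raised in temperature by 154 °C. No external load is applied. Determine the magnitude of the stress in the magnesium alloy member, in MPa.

σ ≈ 39.6 MPa (compressive)

Equilibrium of a rigid end plate with no external load gives equal and opposite internal forces ±P in the two members. Since α_{magnesium alloy} > α_{copper}, heating drives the magnesium alloy into compression and the copper into tension.
Compatibility of the two members (thermal + elastic change equal): (α₁ − α₂)ΔT = P·[1/(A₁E₁) + 1/(A₂E₂)].
|α₁ − α₂|·ΔT = 10.5×10⁻⁶ × 154 = 0.001617.
1/(A₁E₁) + 1/(A₂E₂) = 1/(750×123×10³) + 1/(1675×44×10³) = 2.441×10⁻⁸ N⁻¹.
P = 0.001617 / 2.441×10⁻⁸ = 66250 N = 66.25 kN.
σ_{magnesium alloy} = P/A₂ = 66250/1675 = 39.55 MPa, compressive.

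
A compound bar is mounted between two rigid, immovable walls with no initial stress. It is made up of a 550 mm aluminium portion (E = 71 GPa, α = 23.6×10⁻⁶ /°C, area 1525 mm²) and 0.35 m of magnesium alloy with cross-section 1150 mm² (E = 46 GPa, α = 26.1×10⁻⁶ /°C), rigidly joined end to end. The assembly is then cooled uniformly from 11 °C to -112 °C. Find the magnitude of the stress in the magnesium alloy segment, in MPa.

σ ≈ 202 MPa (tensile)

Free thermal contraction of the whole bar: Σ αᵢΔT Lᵢ = 23.6×10⁻⁶×123×550 + 26.1×10⁻⁶×123×350 = 2.72 mm.
The walls prevent any net length change, so an axial force P (same in every segment) develops. Compatibility: P · Σ Lᵢ/(AᵢEᵢ) = δ_free.
The series flexibility is Σ Lᵢ/(AᵢEᵢ) = 550/(1525×71×10³) + 350/(1150×46×10³) = 1.17×10⁻⁵ mm/N.
Hence P = δ_free / Σ(L/AE) = 2.72/1.17×10⁻⁵ = 232.6 kN (tensile).
σ_{magnesium alloy} = P / A = 232600 / 1150 = 202.2 MPa.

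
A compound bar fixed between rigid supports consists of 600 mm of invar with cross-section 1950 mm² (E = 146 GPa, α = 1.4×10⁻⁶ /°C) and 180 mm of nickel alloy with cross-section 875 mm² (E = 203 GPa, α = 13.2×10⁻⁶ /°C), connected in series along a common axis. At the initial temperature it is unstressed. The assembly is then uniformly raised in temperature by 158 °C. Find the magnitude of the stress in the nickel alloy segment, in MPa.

If the supports were absent, the total length change would be Σ αᵢΔT Lᵢ = 1.4×10⁻⁶×158×600 + 13.2×10⁻⁶×158×180 = 0.5081 mm.
The walls prevent any net length change, so an axial force P (same in every segment) develops. Compatibility: P · Σ Lᵢ/(AᵢEᵢ) = δ_free.
The series flexibility is Σ Lᵢ/(AᵢEᵢ) = 600/(1950×146×10³) + 180/(875×203×10³) = 3.121×10⁻⁶ mm/N.
P = 0.5081 / 3.121×10⁻⁶ = 162800 N = 162.8 kN, compressive.
σ_{nickel alloy} = P / A = 162800 / 875 = 186.1 MPa.

σ ≈ 186 MPa (compressive)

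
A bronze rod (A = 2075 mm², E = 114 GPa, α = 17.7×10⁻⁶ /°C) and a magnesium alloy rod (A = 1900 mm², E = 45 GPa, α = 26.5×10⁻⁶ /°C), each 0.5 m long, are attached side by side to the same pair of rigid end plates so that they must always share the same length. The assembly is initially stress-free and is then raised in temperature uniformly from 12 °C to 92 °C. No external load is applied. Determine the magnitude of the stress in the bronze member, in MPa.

σ ≈ 21.3 MPa (tensile)

The magnesium alloy has the larger α, so on heating it would change length more than the bronze if both were free. The rigid plates force a common final length, so the magnesium alloy is put into compression and the bronze into tension, with equal and opposite forces P (no external load).
Equating the net (thermal + elastic) strains gives |α₁ − α₂|·ΔT = P·[1/(A₁E₁) + 1/(A₂E₂)].
|α₁ − α₂|·ΔT = 8.8×10⁻⁶ × 80 = 0.000704.
1/(A₁E₁) + 1/(A₂E₂) = 1/(2075×114×10³) + 1/(1900×45×10³) = 1.592×10⁻⁸ N⁻¹.
So P = 0.000704 / 1.592×10⁻⁸ = 44.21 kN.
σ_{bronze} = P/A₁ = 44210/2075 = 21.31 MPa, tensile.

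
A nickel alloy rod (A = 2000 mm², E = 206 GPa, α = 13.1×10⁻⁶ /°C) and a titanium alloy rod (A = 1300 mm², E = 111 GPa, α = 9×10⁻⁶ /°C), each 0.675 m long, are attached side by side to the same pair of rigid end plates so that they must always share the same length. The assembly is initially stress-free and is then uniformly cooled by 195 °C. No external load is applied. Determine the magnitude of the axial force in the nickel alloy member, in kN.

P ≈ 85.4 kN (tensile in the nickel alloy)

Equilibrium of a rigid end plate with no external load gives equal and opposite internal forces ±P in the two members. Since α_{nickel alloy} > α_{titanium alloy}, cooling drives the nickel alloy into tension and the titanium alloy into compression.
Equating the net (thermal + elastic) strains gives |α₁ − α₂|·ΔT = P·[1/(A₁E₁) + 1/(A₂E₂)].
|α₁ − α₂|·ΔT = 4.1×10⁻⁶ × 195 = 0.0007995.
1/(A₁E₁) + 1/(A₂E₂) = 1/(2000×206×10³) + 1/(1300×111×10³) = 9.357×10⁻⁹ N⁻¹.
So P = 0.0007995 / 9.357×10⁻⁹ = 85.44 kN.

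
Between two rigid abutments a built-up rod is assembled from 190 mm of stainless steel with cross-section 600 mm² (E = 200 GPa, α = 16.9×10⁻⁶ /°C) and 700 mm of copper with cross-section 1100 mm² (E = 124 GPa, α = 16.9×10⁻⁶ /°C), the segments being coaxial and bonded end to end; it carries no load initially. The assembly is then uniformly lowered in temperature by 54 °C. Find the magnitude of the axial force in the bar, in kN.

With the walls removed the bar would change length by δ_free = Σ αᵢΔT Lᵢ = 16.9×10⁻⁶×54×190 + 16.9×10⁻⁶×54×700 = 0.8122 mm.
The rigid supports impose zero overall length change; the single axial force P common to all segments must satisfy P Σ Lᵢ/(AᵢEᵢ) = δ_free.
The series flexibility is Σ Lᵢ/(AᵢEᵢ) = 190/(600×200×10³) + 700/(1100×124×10³) = 6.715×10⁻⁶ mm/N.
So P = 0.8122 / 6.715×10⁻⁶ = 120.9 kN, tensile.

P ≈ 121 kN (tensile)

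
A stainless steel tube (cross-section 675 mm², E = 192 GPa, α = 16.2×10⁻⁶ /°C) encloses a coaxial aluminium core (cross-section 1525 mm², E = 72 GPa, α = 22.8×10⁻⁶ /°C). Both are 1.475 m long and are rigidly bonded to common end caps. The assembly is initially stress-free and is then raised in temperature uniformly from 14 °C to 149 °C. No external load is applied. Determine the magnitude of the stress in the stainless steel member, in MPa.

Both members must finish at the same length. With the larger α, the aluminium tends to over-expand; the plates restrain it, putting the aluminium in compression and the stainless steel in tension. With no external load the two internal forces are equal and opposite, magnitude P.
Setting the final lengths equal and cancelling L: (α₁ − α₂)ΔT = P/(A₁E₁) + P/(A₂E₂).
|α₁ − α₂|·ΔT = 6.6×10⁻⁶ × 135 = 0.000891.
1/(A₁E₁) + 1/(A₂E₂) = 1/(675×192×10³) + 1/(1525×72×10³) = 1.682×10⁻⁸ N⁻¹.
P = 0.000891 / 1.682×10⁻⁸ = 52960 N = 52.96 kN.
σ_{stainless steel} = P/A₁ = 52960/675 = 78.46 MPa, tensile.

σ ≈ 78.5 MPa (tensile)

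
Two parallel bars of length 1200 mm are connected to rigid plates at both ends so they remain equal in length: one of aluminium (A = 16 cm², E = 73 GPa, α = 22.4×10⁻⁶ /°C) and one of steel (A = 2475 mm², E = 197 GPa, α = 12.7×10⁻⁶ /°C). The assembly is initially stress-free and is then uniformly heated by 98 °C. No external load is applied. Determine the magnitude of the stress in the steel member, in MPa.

σ ≈ 36.2 MPa (tensile)

Both members must finish at the same length. With the larger α, the aluminium tends to over-expand; the plates restrain it, putting the aluminium in compression and the steel in tension. With no external load the two internal forces are equal and opposite, magnitude P.
Setting the final lengths equal and cancelling L: (α₁ − α₂)ΔT = P/(A₁E₁) + P/(A₂E₂).
|α₁ − α₂|·ΔT = 9.7×10⁻⁶ × 98 = 0.0009506.
1/(A₁E₁) + 1/(A₂E₂) = 1/(1600×73×10³) + 1/(2475×197×10³) = 1.061×10⁻⁸ N⁻¹.
P = 0.0009506 / 1.061×10⁻⁸ = 89570 N = 89.57 kN.
σ_{steel} = P/A₂ = 89570/2475 = 36.19 MPa, tensile.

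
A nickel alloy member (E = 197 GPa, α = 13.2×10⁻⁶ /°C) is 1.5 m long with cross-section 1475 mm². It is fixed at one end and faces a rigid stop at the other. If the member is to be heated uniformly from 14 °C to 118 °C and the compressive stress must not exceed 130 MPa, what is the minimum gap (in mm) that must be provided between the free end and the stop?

g ≈ 1.07 mm

With no wall the member would lengthen by αΔT L = 13.2×10⁻⁶ × 104 × 1500 = 2.059 mm.
At the allowable stress the elastic shortening the wall may impose is σL/E = 130 × 1500 / (197×10³) = 0.9898 mm.
So the gap has to take up the difference, g_min = δ_free − σL/E = 2.059 − 0.9898 = 1.069 mm.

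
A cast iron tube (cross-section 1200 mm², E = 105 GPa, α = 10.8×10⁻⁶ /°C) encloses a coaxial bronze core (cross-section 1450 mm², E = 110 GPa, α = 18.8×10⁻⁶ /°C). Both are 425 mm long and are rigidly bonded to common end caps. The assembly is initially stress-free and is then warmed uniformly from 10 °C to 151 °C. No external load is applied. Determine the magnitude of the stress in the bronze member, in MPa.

Equilibrium of a rigid end plate with no external load gives equal and opposite internal forces ±P in the two members. Since α_{bronze} > α_{cast iron}, heating drives the bronze into compression and the cast iron into tension.
Setting the final lengths equal and cancelling L: (α₁ − α₂)ΔT = P/(A₁E₁) + P/(A₂E₂).
|α₁ − α₂|·ΔT = 8×10⁻⁶ × 141 = 0.001128.
1/(A₁E₁) + 1/(A₂E₂) = 1/(1200×105×10³) + 1/(1450×110×10³) = 1.421×10⁻⁸ N⁻¹.
So P = 0.001128 / 1.421×10⁻⁸ = 79.4 kN.
σ_{bronze} = P/A₂ = 79400/1450 = 54.76 MPa, compressive.

σ ≈ 54.8 MPa (compressive)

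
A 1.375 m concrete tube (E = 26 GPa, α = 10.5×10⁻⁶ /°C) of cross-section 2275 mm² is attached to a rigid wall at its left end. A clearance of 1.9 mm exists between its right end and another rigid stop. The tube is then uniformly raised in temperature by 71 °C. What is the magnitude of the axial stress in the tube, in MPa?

Free thermal elongation = αΔT L = 10.5×10⁻⁶ × 71 × 1375 = 1.025 mm.
Since δ_free = 1.03 mm is less than the 1.9 mm gap, the tube never touches the wall. No axial force develops.

σ ≈ 0 MPa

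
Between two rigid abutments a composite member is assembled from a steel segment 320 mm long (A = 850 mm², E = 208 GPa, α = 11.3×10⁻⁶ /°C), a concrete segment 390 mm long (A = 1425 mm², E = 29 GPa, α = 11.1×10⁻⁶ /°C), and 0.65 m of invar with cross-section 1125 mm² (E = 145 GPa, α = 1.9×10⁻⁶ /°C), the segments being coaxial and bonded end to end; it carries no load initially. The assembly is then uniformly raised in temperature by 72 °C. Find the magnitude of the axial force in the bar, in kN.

Free thermal expansion of the whole bar: Σ αᵢΔT Lᵢ = 11.3×10⁻⁶×72×320 + 11.1×10⁻⁶×72×390 + 1.9×10⁻⁶×72×650 = 0.661 mm.
The rigid supports impose zero overall length change; the single axial force P common to all segments must satisfy P Σ Lᵢ/(AᵢEᵢ) = δ_free.
The series flexibility is Σ Lᵢ/(AᵢEᵢ) = 320/(850×208×10³) + 390/(1425×29×10³) + 650/(1125×145×10³) = 1.523×10⁻⁵ mm/N.
P = 0.661 / 1.523×10⁻⁵ = 43390 N = 43.39 kN, compressive.

P ≈ 43.4 kN (compressive)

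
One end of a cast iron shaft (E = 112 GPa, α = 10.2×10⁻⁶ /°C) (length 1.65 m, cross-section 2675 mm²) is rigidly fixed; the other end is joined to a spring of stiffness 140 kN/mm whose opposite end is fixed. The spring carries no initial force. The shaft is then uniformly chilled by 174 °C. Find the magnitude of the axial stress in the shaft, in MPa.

The unrestrained thermal change is αΔT L = 10.2×10⁻⁶ × 174 × 1650 = 2.928 mm.
With a force P in the spring, the elastic change of the shaft is PL/(AE) and that of the spring is P/k; compatibility requires their sum to equal δ_free.
So P = δ_free / [L/(AE) + 1/k] = 2.928 / [ 1650/(2675×112×10³) + 1/(140×10³) ].
P = 2.928 / 1.265×10⁻⁵ = 231500 N.
σ = P/A = 231500/2675 = 86.54 MPa.

σ ≈ 86.5 MPa (tensile)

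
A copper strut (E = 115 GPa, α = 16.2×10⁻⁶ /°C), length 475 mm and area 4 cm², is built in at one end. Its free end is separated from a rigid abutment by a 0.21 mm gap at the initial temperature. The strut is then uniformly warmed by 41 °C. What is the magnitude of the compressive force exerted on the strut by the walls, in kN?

Unrestrained expansion: δ_free = αΔT L = 16.2×10⁻⁶ × 41 × 475 = 0.3155 mm.
After closing the 0.21 mm clearance, 0.3155 − 0.21 = 0.1055 mm of expansion remains to be suppressed by the wall.
Compatibility: PL/(AE) = 0.1055 mm, so σ = P/A = E × (0.1055/475) = 25.54 MPa.
P = σA = 25.54 × 400 = 10.22 kN.

P ≈ 10.2 kN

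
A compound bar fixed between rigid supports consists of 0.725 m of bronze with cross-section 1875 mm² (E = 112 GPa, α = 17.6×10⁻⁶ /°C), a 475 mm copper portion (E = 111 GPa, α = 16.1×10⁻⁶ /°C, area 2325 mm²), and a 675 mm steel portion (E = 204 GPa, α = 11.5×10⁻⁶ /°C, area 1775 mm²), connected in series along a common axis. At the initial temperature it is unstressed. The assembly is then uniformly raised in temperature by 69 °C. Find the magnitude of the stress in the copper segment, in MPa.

σ ≈ 117 MPa (compressive)

Free thermal expansion of the whole bar: Σ αᵢΔT Lᵢ = 17.6×10⁻⁶×69×725 + 16.1×10⁻⁶×69×475 + 11.5×10⁻⁶×69×675 = 1.944 mm.
The rigid supports impose zero overall length change; the single axial force P common to all segments must satisfy P Σ Lᵢ/(AᵢEᵢ) = δ_free.
The series flexibility is Σ Lᵢ/(AᵢEᵢ) = 725/(1875×112×10³) + 475/(2325×111×10³) + 675/(1775×204×10³) = 7.157×10⁻⁶ mm/N.
So P = 1.944 / 7.157×10⁻⁶ = 271.6 kN, compressive.
σ_{copper} = P / A = 271600 / 2325 = 116.8 MPa.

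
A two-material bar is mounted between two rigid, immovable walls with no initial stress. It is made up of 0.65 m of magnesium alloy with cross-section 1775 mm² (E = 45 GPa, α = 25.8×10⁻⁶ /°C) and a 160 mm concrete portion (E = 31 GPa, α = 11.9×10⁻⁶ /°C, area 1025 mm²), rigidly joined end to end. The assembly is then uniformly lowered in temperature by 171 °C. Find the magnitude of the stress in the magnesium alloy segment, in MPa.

Free thermal contraction of the whole bar: Σ αᵢΔT Lᵢ = 25.8×10⁻⁶×171×650 + 11.9×10⁻⁶×171×160 = 3.193 mm.
The rigid supports impose zero overall length change; the single axial force P common to all segments must satisfy P Σ Lᵢ/(AᵢEᵢ) = δ_free.
Σ Lᵢ/(AᵢEᵢ) = 650/(1775×45×10³) + 160/(1025×31×10³) = 1.317×10⁻⁵ mm/N.
P = 3.193 / 1.317×10⁻⁵ = 242400 N = 242.4 kN, tensile.
σ_{magnesium alloy} = P / A = 242400 / 1775 = 136.6 MPa.

σ ≈ 137 MPa (tensile)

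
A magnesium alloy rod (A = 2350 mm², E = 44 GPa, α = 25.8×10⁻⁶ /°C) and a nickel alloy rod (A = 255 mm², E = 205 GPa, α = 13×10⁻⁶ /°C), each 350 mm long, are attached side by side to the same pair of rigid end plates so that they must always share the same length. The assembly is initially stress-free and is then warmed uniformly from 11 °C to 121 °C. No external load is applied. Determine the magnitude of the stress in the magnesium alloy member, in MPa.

σ ≈ 20.8 MPa (compressive)

The magnesium alloy has the larger α, so on heating it would change length more than the nickel alloy if both were free. The rigid plates force a common final length, so the magnesium alloy is put into compression and the nickel alloy into tension, with equal and opposite forces P (no external load).
Compatibility of the two members (thermal + elastic change equal): (α₁ − α₂)ΔT = P·[1/(A₁E₁) + 1/(A₂E₂)].
|α₁ − α₂|·ΔT = 12.8×10⁻⁶ × 110 = 0.001408.
1/(A₁E₁) + 1/(A₂E₂) = 1/(2350×44×10³) + 1/(255×205×10³) = 2.88×10⁻⁸ N⁻¹.
P = 0.001408 / 2.88×10⁻⁸ = 48890 N = 48.89 kN.
σ_{magnesium alloy} = P/A₁ = 48890/2350 = 20.8 MPa, compressive.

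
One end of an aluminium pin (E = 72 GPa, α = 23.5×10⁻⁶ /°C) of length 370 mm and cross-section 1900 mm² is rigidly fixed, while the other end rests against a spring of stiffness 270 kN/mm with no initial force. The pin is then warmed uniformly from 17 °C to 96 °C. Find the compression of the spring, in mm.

The unrestrained thermal change is αΔT L = 23.5×10⁻⁶ × 79 × 370 = 0.6869 mm.
With a force P in the spring, the elastic change of the pin is PL/(AE) and that of the spring is P/k; compatibility requires their sum to equal δ_free.
P [ L/(AE) + 1/k ] = δ_free → P [ 370/(1900×72×10³) + 1/(270×10³) ] = 0.6869.
P = 0.6869 / 6.408×10⁻⁶ = 107200 N.
Spring compression = P/k = 107200/(270×10³) = 0.397 mm.

δ ≈ 0.397 mm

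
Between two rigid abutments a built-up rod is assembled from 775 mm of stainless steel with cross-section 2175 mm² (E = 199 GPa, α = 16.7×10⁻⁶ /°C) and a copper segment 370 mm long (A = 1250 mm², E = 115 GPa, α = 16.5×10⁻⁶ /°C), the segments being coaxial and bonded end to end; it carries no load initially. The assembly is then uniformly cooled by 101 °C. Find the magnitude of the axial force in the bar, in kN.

With the walls removed the bar would change length by δ_free = Σ αᵢΔT Lᵢ = 16.7×10⁻⁶×101×775 + 16.5×10⁻⁶×101×370 = 1.924 mm.
Since the ends are fixed, an axial force P builds up, equal in every segment, with P · Σ Lᵢ/(AᵢEᵢ) = δ_free.
The series flexibility is Σ Lᵢ/(AᵢEᵢ) = 775/(2175×199×10³) + 370/(1250×115×10³) = 4.364×10⁻⁶ mm/N.
P = 1.924 / 4.364×10⁻⁶ = 440800 N = 440.8 kN, tensile.

P ≈ 441 kN (tensile)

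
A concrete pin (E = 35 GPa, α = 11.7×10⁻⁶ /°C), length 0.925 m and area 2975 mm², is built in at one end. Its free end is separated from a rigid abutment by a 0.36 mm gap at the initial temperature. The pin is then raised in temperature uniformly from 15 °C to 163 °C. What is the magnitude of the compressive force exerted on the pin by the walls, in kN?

P ≈ 140 kN

If the wall were absent the pin would grow by αΔT L = 11.7×10⁻⁶ × 148 × 925 = 1.602 mm.
This exceeds the 0.36 mm gap, so the wall pushes back. The portion of expansion that must be recovered elastically is δ_free − gap = 1.602 − 0.36 = 1.242 mm.
So σ = E(δ_free − g)/L = 35×10³ × 1.242/925 = 46.98 MPa.
P = σA = 46.98 × 2975 = 139.8 kN.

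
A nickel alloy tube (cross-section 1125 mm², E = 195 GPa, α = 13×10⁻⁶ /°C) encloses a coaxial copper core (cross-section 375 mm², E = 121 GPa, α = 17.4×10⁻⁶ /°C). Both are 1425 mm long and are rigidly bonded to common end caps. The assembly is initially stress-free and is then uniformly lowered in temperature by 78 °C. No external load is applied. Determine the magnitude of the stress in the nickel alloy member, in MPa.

Equilibrium of a rigid end plate with no external load gives equal and opposite internal forces ±P in the two members. Since α_{copper} > α_{nickel alloy}, cooling drives the copper into tension and the nickel alloy into compression.
Compatibility of the two members (thermal + elastic change equal): (α₁ − α₂)ΔT = P·[1/(A₁E₁) + 1/(A₂E₂)].
|α₁ − α₂|·ΔT = 4.4×10⁻⁶ × 78 = 0.0003432.
1/(A₁E₁) + 1/(A₂E₂) = 1/(1125×195×10³) + 1/(375×121×10³) = 2.66×10⁻⁸ N⁻¹.
P = 0.0003432 / 2.66×10⁻⁸ = 12900 N = 12.9 kN.
σ_{nickel alloy} = P/A₁ = 12900/1125 = 11.47 MPa, compressive.

σ ≈ 11.5 MPa (compressive)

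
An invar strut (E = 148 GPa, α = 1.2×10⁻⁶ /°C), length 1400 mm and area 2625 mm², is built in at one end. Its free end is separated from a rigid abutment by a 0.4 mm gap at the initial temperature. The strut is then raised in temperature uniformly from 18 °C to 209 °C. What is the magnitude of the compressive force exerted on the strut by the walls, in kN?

Free thermal elongation = αΔT L = 1.2×10⁻⁶ × 191 × 1400 = 0.3209 mm.
This is smaller than the 0.4 mm clearance, so the strut expands freely without reaching the stop — the stress is zero.

P ≈ 0 kN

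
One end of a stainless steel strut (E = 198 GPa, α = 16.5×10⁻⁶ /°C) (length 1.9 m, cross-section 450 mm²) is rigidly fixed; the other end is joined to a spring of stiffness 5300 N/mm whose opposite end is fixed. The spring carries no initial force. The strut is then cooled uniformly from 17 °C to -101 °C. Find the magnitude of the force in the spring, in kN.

If the spring were absent the strut would shorten by αΔT L = 16.5×10⁻⁶ × 118 × 1900 = 3.699 mm.
Let P be the tensile force in the spring. The strut extends elastically by PL/(AE) and the spring stretches by P/k; together these equal δ_free.
P [ L/(AE) + 1/k ] = δ_free → P [ 1900/(450×198×10³) + 1/(5300) ] = 3.699.
P = 3.699 / 0.00021 = 17620 N.

P ≈ 17.6 kN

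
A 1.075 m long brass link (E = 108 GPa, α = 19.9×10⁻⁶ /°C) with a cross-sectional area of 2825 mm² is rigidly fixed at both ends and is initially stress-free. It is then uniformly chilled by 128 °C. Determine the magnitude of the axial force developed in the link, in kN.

With zero net strain, σ = E·αΔT = 108 GPa × 19.9×10⁻⁶ × 128 = 275.1 MPa.
P = AEαΔT = 2825 × 108×10³ × 19.9×10⁻⁶ × 128 = 777.2 kN (tensile).

P ≈ 777 kN (tensile)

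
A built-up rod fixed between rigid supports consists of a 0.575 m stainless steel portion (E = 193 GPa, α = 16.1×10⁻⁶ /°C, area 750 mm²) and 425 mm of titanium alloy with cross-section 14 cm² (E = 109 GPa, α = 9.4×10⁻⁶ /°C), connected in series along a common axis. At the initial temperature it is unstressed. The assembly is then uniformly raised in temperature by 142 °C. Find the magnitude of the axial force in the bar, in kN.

P ≈ 278 kN (compressive)

If the supports were absent, the total length change would be Σ αᵢΔT Lᵢ = 16.1×10⁻⁶×142×575 + 9.4×10⁻⁶×142×425 = 1.882 mm.
The rigid supports impose zero overall length change; the single axial force P common to all segments must satisfy P Σ Lᵢ/(AᵢEᵢ) = δ_free.
The series flexibility is Σ Lᵢ/(AᵢEᵢ) = 575/(750×193×10³) + 425/(1400×109×10³) = 6.757×10⁻⁶ mm/N.
P = 1.882 / 6.757×10⁻⁶ = 278500 N = 278.5 kN, compressive.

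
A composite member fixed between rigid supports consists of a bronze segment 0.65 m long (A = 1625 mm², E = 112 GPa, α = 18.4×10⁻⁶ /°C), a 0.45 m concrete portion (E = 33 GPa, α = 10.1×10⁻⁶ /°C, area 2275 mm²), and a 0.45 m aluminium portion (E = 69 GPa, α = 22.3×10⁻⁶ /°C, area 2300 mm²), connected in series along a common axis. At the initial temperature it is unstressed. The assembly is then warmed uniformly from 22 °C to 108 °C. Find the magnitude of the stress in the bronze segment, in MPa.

σ ≈ 113 MPa (compressive)

If the supports were absent, the total length change would be Σ αᵢΔT Lᵢ = 18.4×10⁻⁶×86×650 + 10.1×10⁻⁶×86×450 + 22.3×10⁻⁶×86×450 = 2.282 mm.
The walls prevent any net length change, so an axial force P (same in every segment) develops. Compatibility: P · Σ Lᵢ/(AᵢEᵢ) = δ_free.
Σ Lᵢ/(AᵢEᵢ) = 650/(1625×112×10³) + 450/(2275×33×10³) + 450/(2300×69×10³) = 1.24×10⁻⁵ mm/N.
Hence P = δ_free / Σ(L/AE) = 2.282/1.24×10⁻⁵ = 184.1 kN (compressive).
σ_{bronze} = P / A = 184100 / 1625 = 113.3 MPa.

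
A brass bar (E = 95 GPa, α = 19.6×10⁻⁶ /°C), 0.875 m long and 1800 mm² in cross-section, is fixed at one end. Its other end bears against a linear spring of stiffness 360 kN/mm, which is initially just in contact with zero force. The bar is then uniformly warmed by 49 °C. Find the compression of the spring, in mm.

δ ≈ 0.296 mm

Free thermal expansion: δ_free = αΔT L = 19.6×10⁻⁶ × 49 × 875 = 0.8404 mm.
Let P be the compressive force at the spring. The bar shortens elastically by PL/(AE) and the spring compresses by P/k; together these equal δ_free.
P [ L/(AE) + 1/k ] = δ_free → P [ 875/(1800×95×10³) + 1/(360×10³) ] = 0.8404.
P = 0.8404 / 7.895×10⁻⁶ = 106400 N.
Spring compression = P/k = 106400/(360×10³) = 0.2957 mm.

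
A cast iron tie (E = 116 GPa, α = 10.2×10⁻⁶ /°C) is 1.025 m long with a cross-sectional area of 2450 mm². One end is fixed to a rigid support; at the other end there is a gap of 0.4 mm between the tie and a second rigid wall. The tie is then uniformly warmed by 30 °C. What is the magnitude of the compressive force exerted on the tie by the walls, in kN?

P ≈ 0 kN

If the wall were absent the tie would grow by αΔT L = 10.2×10⁻⁶ × 30 × 1025 = 0.3136 mm.
This is smaller than the 0.4 mm clearance, so the tie expands freely without reaching the stop — the stress is zero.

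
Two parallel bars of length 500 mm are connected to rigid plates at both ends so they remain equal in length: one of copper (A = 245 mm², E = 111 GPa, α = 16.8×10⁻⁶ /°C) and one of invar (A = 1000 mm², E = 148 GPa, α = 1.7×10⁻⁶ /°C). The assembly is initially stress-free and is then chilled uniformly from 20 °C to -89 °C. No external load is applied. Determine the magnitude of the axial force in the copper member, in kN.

P ≈ 37.8 kN (tensile in the copper)

The copper has the larger α, so on cooling it would change length more than the invar if both were free. The rigid plates force a common final length, so the copper is put into tension and the invar into compression, with equal and opposite forces P (no external load).
Equating the net (thermal + elastic) strains gives |α₁ − α₂|·ΔT = P·[1/(A₁E₁) + 1/(A₂E₂)].
|α₁ − α₂|·ΔT = 15.1×10⁻⁶ × 109 = 0.001646.
1/(A₁E₁) + 1/(A₂E₂) = 1/(245×111×10³) + 1/(1000×148×10³) = 4.353×10⁻⁸ N⁻¹.
P = 0.001646 / 4.353×10⁻⁸ = 37810 N = 37.81 kN.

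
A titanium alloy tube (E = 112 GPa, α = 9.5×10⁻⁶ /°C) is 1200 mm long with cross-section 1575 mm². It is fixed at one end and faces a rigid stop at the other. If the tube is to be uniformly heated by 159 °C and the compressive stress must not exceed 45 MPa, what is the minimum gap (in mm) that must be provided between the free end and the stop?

g ≈ 1.33 mm

Free expansion if unrestrained: δ_free = αΔT L = 9.5×10⁻⁶ × 159 × 1200 = 1.813 mm.
At the allowable stress the elastic shortening the wall may impose is σL/E = 45 × 1200 / (112×10³) = 0.4821 mm.
The gap must absorb the remainder: g_min = 1.813 − 0.4821 = 1.33 mm.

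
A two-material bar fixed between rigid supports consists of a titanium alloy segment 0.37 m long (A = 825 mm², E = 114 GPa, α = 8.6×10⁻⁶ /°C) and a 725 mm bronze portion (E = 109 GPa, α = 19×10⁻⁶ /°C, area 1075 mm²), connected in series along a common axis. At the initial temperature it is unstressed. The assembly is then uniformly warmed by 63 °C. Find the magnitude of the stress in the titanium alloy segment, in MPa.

σ ≈ 128 MPa (compressive)

With the walls removed the bar would change length by δ_free = Σ αᵢΔT Lᵢ = 8.6×10⁻⁶×63×370 + 19×10⁻⁶×63×725 = 1.068 mm.
The walls prevent any net length change, so an axial force P (same in every segment) develops. Compatibility: P · Σ Lᵢ/(AᵢEᵢ) = δ_free.
The series flexibility is Σ Lᵢ/(AᵢEᵢ) = 370/(825×114×10³) + 725/(1075×109×10³) = 1.012×10⁻⁵ mm/N.
P = 1.068 / 1.012×10⁻⁵ = 105500 N = 105.5 kN, compressive.
σ_{titanium alloy} = P / A = 105500 / 825 = 127.9 MPa.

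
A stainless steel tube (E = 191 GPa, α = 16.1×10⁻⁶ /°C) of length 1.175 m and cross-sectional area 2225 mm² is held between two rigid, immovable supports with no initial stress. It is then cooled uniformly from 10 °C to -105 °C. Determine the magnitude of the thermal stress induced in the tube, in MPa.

σ ≈ 354 MPa (tensile)

With length fixed, the mechanical strain must cancel the thermal strain αΔT = 16.1×10⁻⁶ × 115 = 1851.5×10⁻⁶.
The stress required to suppress this strain is σ = Eε = 191×10³ × 1851.5×10⁻⁶ = 353.6 MPa, tensile since the tube is trying to contract.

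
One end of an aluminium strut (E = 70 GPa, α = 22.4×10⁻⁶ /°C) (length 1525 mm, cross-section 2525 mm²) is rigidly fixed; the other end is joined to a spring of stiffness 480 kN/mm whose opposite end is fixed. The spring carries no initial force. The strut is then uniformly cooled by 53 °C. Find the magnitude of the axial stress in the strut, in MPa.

σ ≈ 66.9 MPa (tensile)

Free thermal contraction: δ_free = αΔT L = 22.4×10⁻⁶ × 53 × 1525 = 1.81 mm.
Let P be the tensile force in the spring. The strut extends elastically by PL/(AE) and the spring stretches by P/k; together these equal δ_free.
P [ L/(AE) + 1/k ] = δ_free → P [ 1525/(2525×70×10³) + 1/(480×10³) ] = 1.81.
P = 1.81 / 1.071×10⁻⁵ = 169000 N.
σ = P/A = 169000/2525 = 66.94 MPa.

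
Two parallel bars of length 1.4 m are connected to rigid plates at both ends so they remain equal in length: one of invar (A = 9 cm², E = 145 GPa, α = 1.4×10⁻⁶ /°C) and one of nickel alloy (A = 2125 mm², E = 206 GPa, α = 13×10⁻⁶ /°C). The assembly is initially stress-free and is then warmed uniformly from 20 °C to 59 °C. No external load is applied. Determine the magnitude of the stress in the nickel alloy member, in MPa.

σ ≈ 21.4 MPa (compressive)

Equilibrium of a rigid end plate with no external load gives equal and opposite internal forces ±P in the two members. Since α_{nickel alloy} > α_{invar}, heating drives the nickel alloy into compression and the invar into tension.
Setting the final lengths equal and cancelling L: (α₁ − α₂)ΔT = P/(A₁E₁) + P/(A₂E₂).
|α₁ − α₂|·ΔT = 11.6×10⁻⁶ × 39 = 0.0004524.
1/(A₁E₁) + 1/(A₂E₂) = 1/(900×145×10³) + 1/(2125×206×10³) = 9.947×10⁻⁹ N⁻¹.
P = 0.0004524 / 9.947×10⁻⁹ = 45480 N = 45.48 kN.
σ_{nickel alloy} = P/A₂ = 45480/2125 = 21.4 MPa, compressive.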